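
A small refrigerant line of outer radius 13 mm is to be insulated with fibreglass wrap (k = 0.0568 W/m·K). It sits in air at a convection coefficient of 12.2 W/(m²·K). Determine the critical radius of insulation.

r_cr ≈ 4.66 mm

For a cylinder r_cr = k/h = 0.0568/12.2
r_cr = 4.66 mm; since the bare radius (13 mm) is above r_cr, any added insulation will reduce heat loss.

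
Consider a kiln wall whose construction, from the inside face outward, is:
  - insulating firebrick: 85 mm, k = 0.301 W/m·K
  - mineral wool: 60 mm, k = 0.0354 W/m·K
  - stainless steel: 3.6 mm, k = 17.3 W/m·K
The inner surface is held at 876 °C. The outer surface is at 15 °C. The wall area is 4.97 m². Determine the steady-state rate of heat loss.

Q ≈ 2160 W

Thermal resistances in series:
R_insulating firebrick = L/(kA) = 0.085/(0.301×4.97) = 0.05682 K/W
R_mineral wool = L/(kA) = 0.06/(0.0354×4.97) = 0.341 K/W
R_stainless steel = L/(kA) = 0.0036/(17.3×4.97) = 4.187×10^-5 K/W
R_total = 0.3979 K/W
Q = ΔT / R_total = 861 / 0.3979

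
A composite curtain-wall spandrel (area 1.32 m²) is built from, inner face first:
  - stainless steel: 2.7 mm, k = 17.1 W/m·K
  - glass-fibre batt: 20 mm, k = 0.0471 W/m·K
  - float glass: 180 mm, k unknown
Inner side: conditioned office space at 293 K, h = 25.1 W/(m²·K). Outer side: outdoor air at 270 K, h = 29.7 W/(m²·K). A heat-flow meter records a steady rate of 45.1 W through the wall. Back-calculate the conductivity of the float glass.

Treating each layer as a thermal resistance in series:
R_inner film = 1/(h_i·A) = 1/(25.1×1.32) = 0.03018 K/W
R_stainless steel = L/(kA) = 0.0027/(17.1×1.32) = 1.196×10^-4 K/W
R_glass-fibre batt = L/(kA) = 0.02/(0.0471×1.32) = 0.3217 K/W
R_outer film = 1/(h_o·A) = 1/(29.7×1.32) = 0.02551 K/W
Sum of known resistances R_other = 0.3775 K/W
Total R = ΔT/Q = 23/45.1 = 0.51 K/W
R_float glass = R_total − R_other = 0.1325 K/W
k = L/(R·A) = 0.18/(0.1325×1.32)

k ≈ 1.03 W/(m·K)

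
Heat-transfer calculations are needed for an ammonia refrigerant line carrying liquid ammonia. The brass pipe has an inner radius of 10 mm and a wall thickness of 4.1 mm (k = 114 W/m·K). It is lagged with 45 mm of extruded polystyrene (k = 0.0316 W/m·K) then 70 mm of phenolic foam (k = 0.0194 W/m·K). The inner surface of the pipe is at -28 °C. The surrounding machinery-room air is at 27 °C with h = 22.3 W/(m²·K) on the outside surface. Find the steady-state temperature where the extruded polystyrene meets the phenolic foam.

Cylindrical conduction, so R = ln(r₂/r₁)/(2πkL) per layer, in series:
R_brass pipe wall = ln(14.1/10)/(2π×114×1) = 4.797×10^-4 K/W
R_extruded polystyrene = ln(59.1/14.1)/(2π×0.0316×1) = 7.218 K/W
R_phenolic foam = ln(129.1/59.1)/(2π×0.0194×1) = 6.41 K/W
R_outer film = 1/(h_o·2πr_oL) = 1/(22.3×2π×0.1291×1) = 0.05528 K/W
R_total = 13.68 K/W
Q = ΔT/R_total = 55/13.68
Q = 4.02 W/m
T_interface = T_inner + Q·ΣR(inner→interface) = -28 + 4.02×7.218

T ≈ 1.01 °C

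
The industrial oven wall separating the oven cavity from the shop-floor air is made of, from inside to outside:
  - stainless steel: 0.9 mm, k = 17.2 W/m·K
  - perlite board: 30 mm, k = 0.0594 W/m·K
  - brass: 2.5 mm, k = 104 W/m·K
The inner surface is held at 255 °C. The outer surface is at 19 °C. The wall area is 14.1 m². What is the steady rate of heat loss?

Thermal resistances in series:
R_stainless steel = L/(kA) = 0.0009/(17.2×14.1) = 3.711×10^-6 K/W
R_perlite board = L/(kA) = 0.03/(0.0594×14.1) = 0.03582 K/W
R_brass = L/(kA) = 0.0025/(104×14.1) = 1.705×10^-6 K/W
R_total = 0.03582 K/W
Q = ΔT / R_total = 236 / 0.03582

Q ≈ 6590 W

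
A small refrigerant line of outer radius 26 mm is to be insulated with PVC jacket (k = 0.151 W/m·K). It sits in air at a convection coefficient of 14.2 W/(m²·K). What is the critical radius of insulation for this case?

r_cr ≈ 10.6 mm

For a cylinder r_cr = k/h = 0.151/14.2
r_cr = 10.6 mm; since the bare radius (26 mm) is above r_cr, any added insulation will reduce heat loss.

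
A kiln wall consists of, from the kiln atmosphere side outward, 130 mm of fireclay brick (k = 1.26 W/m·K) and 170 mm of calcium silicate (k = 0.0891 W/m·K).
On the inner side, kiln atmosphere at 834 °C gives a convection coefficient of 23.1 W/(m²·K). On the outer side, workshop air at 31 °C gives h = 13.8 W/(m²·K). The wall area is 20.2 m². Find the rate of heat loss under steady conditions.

Q ≈ 7630 W

Model the wall as resistances in series:
R_inner film = 1/(h_i·A) = 1/(23.1×20.2) = 0.002143 K/W
R_fireclay brick = L/(kA) = 0.13/(1.26×20.2) = 0.005108 K/W
R_calcium silicate = L/(kA) = 0.17/(0.0891×20.2) = 0.09445 K/W
R_outer film = 1/(h_o·A) = 1/(13.8×20.2) = 0.003587 K/W
R_total = 0.1053 K/W
Q = ΔT / R_total = 803 / 0.1053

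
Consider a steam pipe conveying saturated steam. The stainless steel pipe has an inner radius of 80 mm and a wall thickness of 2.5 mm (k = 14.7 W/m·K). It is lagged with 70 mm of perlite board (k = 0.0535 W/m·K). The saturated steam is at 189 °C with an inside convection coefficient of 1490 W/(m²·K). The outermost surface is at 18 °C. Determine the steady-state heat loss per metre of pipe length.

q′ ≈ 93.5 W/m

Treating each annulus and film as a series resistance:
R_inner film = 1/(h_i·2πr₁L) = 1/(1490×2π×0.08×1) = 0.001335 K/W
R_stainless steel pipe wall = ln(82.5/80)/(2π×14.7×1) = 3.332×10^-4 K/W
R_perlite board = ln(152.5/82.5)/(2π×0.0535×1) = 1.828 K/W
R_total = 1.829 K/W
Q = ΔT/R_total = 171/1.829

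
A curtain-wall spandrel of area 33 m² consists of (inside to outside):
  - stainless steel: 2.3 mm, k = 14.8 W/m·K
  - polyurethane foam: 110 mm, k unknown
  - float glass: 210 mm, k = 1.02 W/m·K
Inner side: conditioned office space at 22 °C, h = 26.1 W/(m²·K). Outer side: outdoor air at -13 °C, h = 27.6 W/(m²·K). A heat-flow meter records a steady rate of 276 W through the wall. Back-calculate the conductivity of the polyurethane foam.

k ≈ 0.0282 W/(m·K)

Series thermal resistances:
R_inner film = 1/(h_i·A) = 1/(26.1×33) = 0.001161 K/W
R_stainless steel = L/(kA) = 0.0023/(14.8×33) = 4.709×10^-6 K/W
R_float glass = L/(kA) = 0.21/(1.02×33) = 0.006239 K/W
R_outer film = 1/(h_o·A) = 1/(27.6×33) = 0.001098 K/W
Sum of known resistances R_other = 0.008503 K/W
Total R = ΔT/Q = 35/276 = 0.1268 K/W
R_polyurethane foam = R_total − R_other = 0.1183 K/W
k = L/(R·A) = 0.11/(0.1183×33)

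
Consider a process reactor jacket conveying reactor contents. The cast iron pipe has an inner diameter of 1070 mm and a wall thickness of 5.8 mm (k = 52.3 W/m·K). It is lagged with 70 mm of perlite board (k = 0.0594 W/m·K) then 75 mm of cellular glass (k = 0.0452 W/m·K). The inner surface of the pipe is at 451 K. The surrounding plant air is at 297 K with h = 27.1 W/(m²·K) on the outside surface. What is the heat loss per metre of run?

For a radial system each layer contributes R = ln(r_out/r_in)/(2πkL); films add R = 1/(hA).
R_cast iron pipe wall = ln(540.8/535)/(2π×52.3×1) = 3.281×10^-5 K/W
R_perlite board = ln(610.8/540.8)/(2π×0.0594×1) = 0.3261 K/W
R_cellular glass = ln(685.8/610.8)/(2π×0.0452×1) = 0.4078 K/W
R_outer film = 1/(h_o·2πr_oL) = 1/(27.1×2π×0.6858×1) = 0.008564 K/W
R_total = 0.7425 K/W
Q = ΔT/R_total = 154/0.7425

q′ ≈ 207 W/m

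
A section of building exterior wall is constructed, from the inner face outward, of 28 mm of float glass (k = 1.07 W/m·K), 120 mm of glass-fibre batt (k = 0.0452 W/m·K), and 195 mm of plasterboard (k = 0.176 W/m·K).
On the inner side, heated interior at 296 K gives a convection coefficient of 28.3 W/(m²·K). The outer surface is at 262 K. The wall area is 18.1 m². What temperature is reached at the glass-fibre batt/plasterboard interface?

T ≈ 272 K

Series thermal resistances:
R_inner film = 1/(h_i·A) = 1/(28.3×18.1) = 0.001952 K/W
R_float glass = L/(kA) = 0.028/(1.07×18.1) = 0.001446 K/W
R_glass-fibre batt = L/(kA) = 0.12/(0.0452×18.1) = 0.1467 K/W
R_plasterboard = L/(kA) = 0.195/(0.176×18.1) = 0.06121 K/W
R_total = 0.2113 K/W;  Q = ΔT/R_total = 34/0.2113 = 160.9 W
T_interface = T_inner − Q·ΣR(inner→interface) = 296 − 161×0.1501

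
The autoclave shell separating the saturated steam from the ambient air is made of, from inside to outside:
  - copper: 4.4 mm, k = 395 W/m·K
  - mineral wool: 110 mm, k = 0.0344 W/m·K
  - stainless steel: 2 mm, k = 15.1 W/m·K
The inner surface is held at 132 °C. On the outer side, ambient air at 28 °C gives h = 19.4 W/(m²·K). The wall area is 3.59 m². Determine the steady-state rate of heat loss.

Model the wall as resistances in series:
R_copper = L/(kA) = 0.0044/(395×3.59) = 3.103×10^-6 K/W
R_mineral wool = L/(kA) = 0.11/(0.0344×3.59) = 0.8907 K/W
R_stainless steel = L/(kA) = 0.002/(15.1×3.59) = 3.689×10^-5 K/W
R_outer film = 1/(h_o·A) = 1/(19.4×3.59) = 0.01436 K/W
R_total = 0.9051 K/W
Q = ΔT / R_total = 104 / 0.9051

Q ≈ 115 W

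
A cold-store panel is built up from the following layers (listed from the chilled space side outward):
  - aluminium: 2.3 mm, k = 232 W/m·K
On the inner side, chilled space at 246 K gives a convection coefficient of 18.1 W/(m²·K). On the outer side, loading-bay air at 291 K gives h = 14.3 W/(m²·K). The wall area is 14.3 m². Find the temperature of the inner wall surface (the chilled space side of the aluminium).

Model the wall as resistances in series:
R_inner film = 1/(h_i·A) = 1/(18.1×14.3) = 0.003864 K/W
R_aluminium = L/(kA) = 0.0023/(232×14.3) = 6.933×10^-7 K/W
R_outer film = 1/(h_o·A) = 1/(14.3×14.3) = 0.00489 K/W
R_total = 0.008754 K/W;  Q = ΔT/R_total = 45/0.008754 = 5140 W
T_interface = T_inner + Q·ΣR(inner→interface) = 246 + 5140×0.003864

T ≈ 266 K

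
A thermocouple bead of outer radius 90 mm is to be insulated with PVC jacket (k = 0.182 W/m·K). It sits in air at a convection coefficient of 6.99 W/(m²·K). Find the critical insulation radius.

For a sphere r_cr = 2k/h = 2×0.182/6.99
r_cr = 52.1 mm; since the bare radius (90 mm) is above r_cr, any added insulation will reduce heat loss.

r_cr ≈ 52.1 mm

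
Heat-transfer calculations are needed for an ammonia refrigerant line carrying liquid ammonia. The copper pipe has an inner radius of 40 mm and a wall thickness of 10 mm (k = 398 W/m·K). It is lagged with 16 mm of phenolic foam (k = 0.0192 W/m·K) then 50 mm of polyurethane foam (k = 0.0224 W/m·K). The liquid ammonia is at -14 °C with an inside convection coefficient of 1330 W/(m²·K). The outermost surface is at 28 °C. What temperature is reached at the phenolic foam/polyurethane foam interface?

T ≈ 1.34 °C

Treating each annulus and film as a series resistance:
R_inner film = 1/(h_i·2πr₁L) = 1/(1330×2π×0.04×1) = 0.002992 K/W
R_copper pipe wall = ln(50/40)/(2π×398×1) = 8.923×10^-5 K/W
R_phenolic foam = ln(66/50)/(2π×0.0192×1) = 2.301 K/W
R_polyurethane foam = ln(116/66)/(2π×0.0224×1) = 4.007 K/W
R_total = 6.311 K/W
Q = ΔT/R_total = 42/6.311
Q = 6.65 W/m
T_interface = T_inner + Q·ΣR(inner→interface) = -14 + 6.65×2.304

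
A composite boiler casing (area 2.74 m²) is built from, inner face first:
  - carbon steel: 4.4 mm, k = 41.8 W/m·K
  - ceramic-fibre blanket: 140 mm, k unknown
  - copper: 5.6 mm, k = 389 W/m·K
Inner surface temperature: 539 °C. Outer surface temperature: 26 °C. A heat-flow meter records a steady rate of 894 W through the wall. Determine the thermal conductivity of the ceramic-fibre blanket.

k ≈ 0.089 W/(m·K)

Thermal resistances in series:
R_carbon steel = L/(kA) = 0.0044/(41.8×2.74) = 3.842×10^-5 K/W
R_copper = L/(kA) = 0.0056/(389×2.74) = 5.254×10^-6 K/W
Sum of known resistances R_other = 4.367×10^-5 K/W
Total R = ΔT/Q = 513/894 = 0.5738 K/W
R_ceramic-fibre blanket = R_total − R_other = 0.5738 K/W
k = L/(R·A) = 0.14/(0.5738×2.74)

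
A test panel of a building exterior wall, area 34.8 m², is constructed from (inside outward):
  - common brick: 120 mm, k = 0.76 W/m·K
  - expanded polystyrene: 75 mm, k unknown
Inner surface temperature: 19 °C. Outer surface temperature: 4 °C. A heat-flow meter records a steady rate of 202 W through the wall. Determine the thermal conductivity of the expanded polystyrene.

Thermal resistances in series:
R_common brick = L/(kA) = 0.12/(0.76×34.8) = 0.004537 K/W
Sum of known resistances R_other = 0.004537 K/W
Total R = ΔT/Q = 15/202 = 0.07426 K/W
R_expanded polystyrene = R_total − R_other = 0.06972 K/W
k = L/(R·A) = 0.075/(0.06972×34.8)

k ≈ 0.0309 W/(m·K)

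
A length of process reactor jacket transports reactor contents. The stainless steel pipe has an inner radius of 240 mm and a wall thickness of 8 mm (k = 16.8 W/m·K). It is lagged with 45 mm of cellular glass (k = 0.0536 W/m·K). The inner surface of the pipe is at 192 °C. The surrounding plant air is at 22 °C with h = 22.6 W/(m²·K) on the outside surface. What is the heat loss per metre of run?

q′ ≈ 327 W/m

For a radial system each layer contributes R = ln(r_out/r_in)/(2πkL); films add R = 1/(hA).
R_stainless steel pipe wall = ln(248/240)/(2π×16.8×1) = 3.106×10^-4 K/W
R_cellular glass = ln(293/248)/(2π×0.0536×1) = 0.4951 K/W
R_outer film = 1/(h_o·2πr_oL) = 1/(22.6×2π×0.293×1) = 0.02403 K/W
R_total = 0.5195 K/W
Q = ΔT/R_total = 170/0.5195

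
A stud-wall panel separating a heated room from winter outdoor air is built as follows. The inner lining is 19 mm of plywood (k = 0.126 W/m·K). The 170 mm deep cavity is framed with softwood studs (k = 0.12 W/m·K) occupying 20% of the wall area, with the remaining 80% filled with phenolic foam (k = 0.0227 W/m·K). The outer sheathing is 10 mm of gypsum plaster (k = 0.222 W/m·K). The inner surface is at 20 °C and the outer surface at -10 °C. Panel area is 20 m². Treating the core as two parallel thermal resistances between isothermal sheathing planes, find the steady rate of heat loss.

Q ≈ 142 W

Sheathing layers in series; stud and cavity paths in parallel between them.
R_inner = 0.019/(0.126×20) = 0.00754 K/W
R_stud  = 0.17/(0.12×0.2×20) = 0.3542 K/W
R_cav   = 0.17/(0.0227×0.8×20) = 0.4681 K/W
1/R_core = 1/R_stud + 1/R_cav → R_core = 0.2016 K/W
R_outer = 0.01/(0.222×20) = 0.002252 K/W
R_total = 0.2114 K/W
Q = ΔT/R_total = 30/0.2114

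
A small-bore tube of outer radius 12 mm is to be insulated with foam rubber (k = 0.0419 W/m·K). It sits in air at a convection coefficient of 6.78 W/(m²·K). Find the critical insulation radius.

r_cr ≈ 6.18 mm

For a cylinder r_cr = k/h = 0.0419/6.78
r_cr = 6.18 mm; since the bare radius (12 mm) is above r_cr, any added insulation will reduce heat loss.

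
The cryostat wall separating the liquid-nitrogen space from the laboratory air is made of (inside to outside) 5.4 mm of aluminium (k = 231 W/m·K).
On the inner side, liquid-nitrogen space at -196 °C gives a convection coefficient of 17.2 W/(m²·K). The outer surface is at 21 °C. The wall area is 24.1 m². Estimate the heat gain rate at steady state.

Treating each layer as a thermal resistance in series:
R_inner film = 1/(h_i·A) = 1/(17.2×24.1) = 0.002412 K/W
R_aluminium = L/(kA) = 0.0054/(231×24.1) = 9.7×10^-7 K/W
R_total = 0.002413 K/W
Q = ΔT / R_total = 217 / 0.002413

Q ≈ 89900 W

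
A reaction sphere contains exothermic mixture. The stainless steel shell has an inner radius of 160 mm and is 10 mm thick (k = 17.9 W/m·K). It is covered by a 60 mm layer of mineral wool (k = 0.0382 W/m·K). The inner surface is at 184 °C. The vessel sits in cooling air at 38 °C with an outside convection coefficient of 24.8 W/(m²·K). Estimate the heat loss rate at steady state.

Radial (spherical) resistances in series:
R_stainless steel shell = (1/0.16 − 1/0.17)/(4π×17.9) = 0.001634 K/W
R_mineral wool = (1/0.17 − 1/0.23)/(4π×0.0382) = 3.197 K/W
R_outer film = 1/(h·4πr_o²) = 1/(24.8×4π×0.23²) = 0.06066 K/W
R_total = 3.259 K/W
Q = ΔT/R_total = 146/3.259

Q ≈ 44.8 W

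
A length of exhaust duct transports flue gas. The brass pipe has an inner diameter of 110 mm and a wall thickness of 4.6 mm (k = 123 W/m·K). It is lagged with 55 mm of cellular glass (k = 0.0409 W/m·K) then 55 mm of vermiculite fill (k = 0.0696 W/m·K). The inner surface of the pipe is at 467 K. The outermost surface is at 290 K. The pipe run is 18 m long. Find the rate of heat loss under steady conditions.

Q ≈ 926 W

Cylindrical conduction, so R = ln(r₂/r₁)/(2πkL) per layer, in series:
R_brass pipe wall = ln(59.6/55)/(2π×123×18) = 5.774×10^-6 K/W
R_cellular glass = ln(114.6/59.6)/(2π×0.0409×18) = 0.1413 K/W
R_vermiculite fill = ln(169.6/114.6)/(2π×0.0696×18) = 0.0498 K/W
R_total = 0.1911 K/W
Q = ΔT/R_total = 177/0.1911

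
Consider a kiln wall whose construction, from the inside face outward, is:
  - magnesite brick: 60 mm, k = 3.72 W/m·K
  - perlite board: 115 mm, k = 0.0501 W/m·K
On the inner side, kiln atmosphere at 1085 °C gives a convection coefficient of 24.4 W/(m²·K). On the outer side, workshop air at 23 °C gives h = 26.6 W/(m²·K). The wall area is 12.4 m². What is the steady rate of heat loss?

Series thermal resistances:
R_inner film = 1/(h_i·A) = 1/(24.4×12.4) = 0.003305 K/W
R_magnesite brick = L/(kA) = 0.06/(3.72×12.4) = 0.001301 K/W
R_perlite board = L/(kA) = 0.115/(0.0501×12.4) = 0.1851 K/W
R_outer film = 1/(h_o·A) = 1/(26.6×12.4) = 0.003032 K/W
R_total = 0.1928 K/W
Q = ΔT / R_total = 1062 / 0.1928

Q ≈ 5510 W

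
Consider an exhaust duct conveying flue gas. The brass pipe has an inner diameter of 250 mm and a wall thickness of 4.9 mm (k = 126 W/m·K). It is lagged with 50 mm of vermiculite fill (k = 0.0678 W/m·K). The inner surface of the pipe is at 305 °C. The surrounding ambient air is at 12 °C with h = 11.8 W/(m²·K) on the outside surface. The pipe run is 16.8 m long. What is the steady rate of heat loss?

Q ≈ 5860 W

Treating each annulus and film as a series resistance:
R_brass pipe wall = ln(129.9/125)/(2π×126×16.8) = 2.891×10^-6 K/W
R_vermiculite fill = ln(179.9/129.9)/(2π×0.0678×16.8) = 0.0455 K/W
R_outer film = 1/(h_o·2πr_oL) = 1/(11.8×2π×0.1799×16.8) = 0.004463 K/W
R_total = 0.04997 K/W
Q = ΔT/R_total = 293/0.04997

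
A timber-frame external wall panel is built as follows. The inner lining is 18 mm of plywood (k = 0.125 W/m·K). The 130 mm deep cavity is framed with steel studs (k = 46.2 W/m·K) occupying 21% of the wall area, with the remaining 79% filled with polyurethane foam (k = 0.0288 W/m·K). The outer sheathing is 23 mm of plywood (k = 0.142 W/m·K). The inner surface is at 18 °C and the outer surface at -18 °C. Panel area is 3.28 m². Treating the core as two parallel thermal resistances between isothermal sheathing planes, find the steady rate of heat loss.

Sheathing layers in series; stud and cavity paths in parallel between them.
R_inner = 0.018/(0.125×3.28) = 0.0439 K/W
R_stud  = 0.13/(46.2×0.21×3.28) = 0.004085 K/W
R_cav   = 0.13/(0.0288×0.79×3.28) = 1.742 K/W
1/R_core = 1/R_stud + 1/R_cav → R_core = 0.004076 K/W
R_outer = 0.023/(0.142×3.28) = 0.04938 K/W
R_total = 0.09736 K/W
Q = ΔT/R_total = 36/0.09736

Q ≈ 370 W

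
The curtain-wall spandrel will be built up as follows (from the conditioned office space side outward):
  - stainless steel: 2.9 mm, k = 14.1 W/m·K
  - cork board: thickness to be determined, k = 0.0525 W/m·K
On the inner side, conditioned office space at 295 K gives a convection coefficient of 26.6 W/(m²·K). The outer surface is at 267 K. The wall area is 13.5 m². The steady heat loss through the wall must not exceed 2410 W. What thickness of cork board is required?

Using the resistance-network approach (series):
R_inner film = 1/(h_i·A) = 1/(26.6×13.5) = 0.002785 K/W
R_stainless steel = L/(kA) = 0.0029/(14.1×13.5) = 1.524×10^-5 K/W
Sum of the known resistances R_other = 0.0028 K/W
Required total resistance R_tot = ΔT/Q_allow = 28/2410 = 0.01162 K/W
R_cork board = R_tot − R_other = 0.008818 K/W
L = R·k·A = 0.008818×0.0525×13.5

L ≈ 6.25 mm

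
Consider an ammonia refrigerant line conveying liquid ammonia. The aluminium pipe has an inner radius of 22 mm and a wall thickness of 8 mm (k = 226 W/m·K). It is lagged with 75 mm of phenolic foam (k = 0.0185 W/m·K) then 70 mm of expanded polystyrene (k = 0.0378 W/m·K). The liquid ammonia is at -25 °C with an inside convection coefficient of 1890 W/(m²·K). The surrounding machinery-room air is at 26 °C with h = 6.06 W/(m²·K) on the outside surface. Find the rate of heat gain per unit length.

Per-layer cylindrical resistances, series-summed:
R_inner film = 1/(h_i·2πr₁L) = 1/(1890×2π×0.022×1) = 0.003828 K/W
R_aluminium pipe wall = ln(30/22)/(2π×226×1) = 2.184×10^-4 K/W
R_phenolic foam = ln(105/30)/(2π×0.0185×1) = 10.78 K/W
R_expanded polystyrene = ln(175/105)/(2π×0.0378×1) = 2.151 K/W
R_outer film = 1/(h_o·2πr_oL) = 1/(6.06×2π×0.175×1) = 0.1501 K/W
R_total = 13.08 K/W
Q = ΔT/R_total = 51/13.08

q′ ≈ 3.9 W/m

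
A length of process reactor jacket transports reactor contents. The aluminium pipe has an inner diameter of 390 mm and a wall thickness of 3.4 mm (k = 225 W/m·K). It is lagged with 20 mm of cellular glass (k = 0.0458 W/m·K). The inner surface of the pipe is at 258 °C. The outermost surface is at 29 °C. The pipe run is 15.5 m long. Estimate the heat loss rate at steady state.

Per-layer cylindrical resistances, series-summed:
R_aluminium pipe wall = ln(198.4/195)/(2π×225×15.5) = 7.888×10^-7 K/W
R_cellular glass = ln(218.4/198.4)/(2π×0.0458×15.5) = 0.02153 K/W
R_total = 0.02153 K/W
Q = ΔT/R_total = 229/0.02153

Q ≈ 10600 W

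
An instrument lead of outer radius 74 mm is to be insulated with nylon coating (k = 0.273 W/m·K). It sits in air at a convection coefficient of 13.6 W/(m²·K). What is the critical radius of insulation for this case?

For a cylinder r_cr = k/h = 0.273/13.6
r_cr = 20.1 mm; since the bare radius (74 mm) is above r_cr, any added insulation will reduce heat loss.

r_cr ≈ 20.1 mm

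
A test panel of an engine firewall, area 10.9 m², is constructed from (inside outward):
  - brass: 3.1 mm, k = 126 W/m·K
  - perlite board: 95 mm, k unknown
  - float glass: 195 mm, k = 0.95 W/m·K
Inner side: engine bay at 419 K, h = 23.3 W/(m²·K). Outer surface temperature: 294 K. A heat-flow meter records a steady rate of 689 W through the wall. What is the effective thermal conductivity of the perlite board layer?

k ≈ 0.0549 W/(m·K)

Model the wall as resistances in series:
R_inner film = 1/(h_i·A) = 1/(23.3×10.9) = 0.003937 K/W
R_brass = L/(kA) = 0.0031/(126×10.9) = 2.257×10^-6 K/W
R_float glass = L/(kA) = 0.195/(0.95×10.9) = 0.01883 K/W
Sum of known resistances R_other = 0.02277 K/W
Total R = ΔT/Q = 125/689 = 0.1814 K/W
R_perlite board = R_total − R_other = 0.1587 K/W
k = L/(R·A) = 0.095/(0.1587×10.9)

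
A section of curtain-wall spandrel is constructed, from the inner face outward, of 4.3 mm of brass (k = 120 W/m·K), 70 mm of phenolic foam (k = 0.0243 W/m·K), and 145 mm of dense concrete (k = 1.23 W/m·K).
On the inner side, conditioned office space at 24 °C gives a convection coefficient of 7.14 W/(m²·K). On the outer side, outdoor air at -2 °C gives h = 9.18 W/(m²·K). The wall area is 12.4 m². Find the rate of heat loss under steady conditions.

Q ≈ 99.3 W

Thermal resistances in series:
R_inner film = 1/(h_i·A) = 1/(7.14×12.4) = 0.01129 K/W
R_brass = L/(kA) = 0.0043/(120×12.4) = 2.89×10^-6 K/W
R_phenolic foam = L/(kA) = 0.07/(0.0243×12.4) = 0.2323 K/W
R_dense concrete = L/(kA) = 0.145/(1.23×12.4) = 0.009507 K/W
R_outer film = 1/(h_o·A) = 1/(9.18×12.4) = 0.008785 K/W
R_total = 0.2619 K/W
Q = ΔT / R_total = 26 / 0.2619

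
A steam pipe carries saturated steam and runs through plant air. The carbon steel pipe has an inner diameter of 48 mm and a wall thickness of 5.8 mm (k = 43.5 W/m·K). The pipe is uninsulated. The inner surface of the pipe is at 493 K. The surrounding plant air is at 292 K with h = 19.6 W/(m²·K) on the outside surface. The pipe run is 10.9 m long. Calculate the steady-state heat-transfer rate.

Q ≈ 8020 W

Treating each annulus and film as a series resistance:
R_carbon steel pipe wall = ln(29.8/24)/(2π×43.5×10.9) = 7.266×10^-5 K/W
R_outer film = 1/(h_o·2πr_oL) = 1/(19.6×2π×0.0298×10.9) = 0.025 K/W
R_total = 0.02507 K/W
Q = ΔT/R_total = 201/0.02507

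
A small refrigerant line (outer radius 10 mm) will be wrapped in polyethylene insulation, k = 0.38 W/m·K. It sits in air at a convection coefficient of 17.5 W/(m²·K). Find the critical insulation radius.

For a cylinder r_cr = k/h = 0.38/17.5
r_cr = 21.7 mm; since the bare radius (10 mm) is below r_cr, adding a thin layer of insulation will *increase* heat loss.

r_cr ≈ 21.7 mm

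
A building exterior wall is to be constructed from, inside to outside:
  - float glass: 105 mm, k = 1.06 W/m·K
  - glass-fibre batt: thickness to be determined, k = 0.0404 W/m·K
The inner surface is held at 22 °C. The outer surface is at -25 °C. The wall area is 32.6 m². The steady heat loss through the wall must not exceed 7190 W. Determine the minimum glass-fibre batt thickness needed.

L ≈ 4.61 mm

Using the resistance-network approach (series):
R_float glass = L/(kA) = 0.105/(1.06×32.6) = 0.003039 K/W
Sum of the known resistances R_other = 0.003039 K/W
Required total resistance R_tot = ΔT/Q_allow = 47/7190 = 0.006537 K/W
R_glass-fibre batt = R_tot − R_other = 0.003498 K/W
L = R·k·A = 0.003498×0.0404×32.6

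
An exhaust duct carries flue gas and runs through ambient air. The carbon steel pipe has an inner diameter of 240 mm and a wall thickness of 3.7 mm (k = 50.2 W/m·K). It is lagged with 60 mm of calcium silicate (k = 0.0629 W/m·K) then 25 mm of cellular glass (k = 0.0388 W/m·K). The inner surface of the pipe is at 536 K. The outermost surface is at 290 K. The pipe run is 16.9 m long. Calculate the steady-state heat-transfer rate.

Q ≈ 2730 W

Treating each annulus and film as a series resistance:
R_carbon steel pipe wall = ln(123.7/120)/(2π×50.2×16.9) = 5.697×10^-6 K/W
R_calcium silicate = ln(183.7/123.7)/(2π×0.0629×16.9) = 0.05921 K/W
R_cellular glass = ln(208.7/183.7)/(2π×0.0388×16.9) = 0.03097 K/W
R_total = 0.09018 K/W
Q = ΔT/R_total = 246/0.09018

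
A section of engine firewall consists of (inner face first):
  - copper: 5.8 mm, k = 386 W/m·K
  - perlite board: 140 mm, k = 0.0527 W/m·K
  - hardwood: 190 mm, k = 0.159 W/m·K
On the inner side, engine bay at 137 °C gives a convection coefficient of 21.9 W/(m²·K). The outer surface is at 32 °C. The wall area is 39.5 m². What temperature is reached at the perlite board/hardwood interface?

Model the wall as resistances in series:
R_inner film = 1/(h_i·A) = 1/(21.9×39.5) = 0.001156 K/W
R_copper = L/(kA) = 0.0058/(386×39.5) = 3.804×10^-7 K/W
R_perlite board = L/(kA) = 0.14/(0.0527×39.5) = 0.06725 K/W
R_hardwood = L/(kA) = 0.19/(0.159×39.5) = 0.03025 K/W
R_total = 0.09866 K/W;  Q = ΔT/R_total = 105/0.09866 = 1064 W
T_interface = T_inner − Q·ΣR(inner→interface) = 137 − 1060×0.06841

T ≈ 64.2 °C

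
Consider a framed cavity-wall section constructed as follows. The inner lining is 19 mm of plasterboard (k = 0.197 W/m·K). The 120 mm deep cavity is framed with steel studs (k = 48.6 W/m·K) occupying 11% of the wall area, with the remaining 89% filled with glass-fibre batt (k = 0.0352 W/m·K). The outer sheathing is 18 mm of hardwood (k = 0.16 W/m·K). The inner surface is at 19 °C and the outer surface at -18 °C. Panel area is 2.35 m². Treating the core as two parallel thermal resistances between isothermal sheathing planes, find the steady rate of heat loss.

Sheathing layers in series; stud and cavity paths in parallel between them.
R_inner = 0.019/(0.197×2.35) = 0.04104 K/W
R_stud  = 0.12/(48.6×0.11×2.35) = 0.009552 K/W
R_cav   = 0.12/(0.0352×0.89×2.35) = 1.63 K/W
1/R_core = 1/R_stud + 1/R_cav → R_core = 0.009496 K/W
R_outer = 0.018/(0.16×2.35) = 0.04787 K/W
R_total = 0.09841 K/W
Q = ΔT/R_total = 37/0.09841

Q ≈ 376 W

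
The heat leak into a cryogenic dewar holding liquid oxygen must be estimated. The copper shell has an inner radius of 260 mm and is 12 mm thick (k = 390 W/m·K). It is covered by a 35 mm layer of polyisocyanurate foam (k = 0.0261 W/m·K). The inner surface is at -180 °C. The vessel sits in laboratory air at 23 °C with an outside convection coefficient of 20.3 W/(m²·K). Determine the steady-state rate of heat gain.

Radial (spherical) resistances in series:
R_copper shell = (1/0.26 − 1/0.272)/(4π×390) = 3.462×10^-5 K/W
R_polyisocyanurate foam = (1/0.272 − 1/0.307)/(4π×0.0261) = 1.278 K/W
R_outer film = 1/(h·4πr_o²) = 1/(20.3×4π×0.307²) = 0.04159 K/W
R_total = 1.32 K/W
Q = ΔT/R_total = 203/1.32

Q ≈ 154 W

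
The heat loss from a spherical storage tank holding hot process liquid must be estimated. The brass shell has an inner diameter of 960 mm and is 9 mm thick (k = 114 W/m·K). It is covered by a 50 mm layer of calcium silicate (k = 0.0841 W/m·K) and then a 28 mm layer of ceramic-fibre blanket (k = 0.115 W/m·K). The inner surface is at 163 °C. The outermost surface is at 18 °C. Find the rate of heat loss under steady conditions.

Each spherical layer contributes R = (1/r_i − 1/r_o)/(4πk):
R_brass shell = (1/0.48 − 1/0.489)/(4π×114) = 2.677×10^-5 K/W
R_calcium silicate = (1/0.489 − 1/0.539)/(4π×0.0841) = 0.1795 K/W
R_ceramic-fibre blanket = (1/0.539 − 1/0.567)/(4π×0.115) = 0.0634 K/W
R_total = 0.2429 K/W
Q = ΔT/R_total = 145/0.2429

Q ≈ 597 W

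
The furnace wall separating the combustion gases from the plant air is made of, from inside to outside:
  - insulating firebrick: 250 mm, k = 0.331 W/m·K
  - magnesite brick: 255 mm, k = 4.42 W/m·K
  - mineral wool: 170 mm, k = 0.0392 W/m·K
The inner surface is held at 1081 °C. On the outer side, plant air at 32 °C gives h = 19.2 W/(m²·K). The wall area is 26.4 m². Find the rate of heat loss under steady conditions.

Q ≈ 5320 W

Using the resistance-network approach (series):
R_insulating firebrick = L/(kA) = 0.25/(0.331×26.4) = 0.02861 K/W
R_magnesite brick = L/(kA) = 0.255/(4.42×26.4) = 0.002185 K/W
R_mineral wool = L/(kA) = 0.17/(0.0392×26.4) = 0.1643 K/W
R_outer film = 1/(h_o·A) = 1/(19.2×26.4) = 0.001973 K/W
R_total = 0.197 K/W
Q = ΔT / R_total = 1049 / 0.197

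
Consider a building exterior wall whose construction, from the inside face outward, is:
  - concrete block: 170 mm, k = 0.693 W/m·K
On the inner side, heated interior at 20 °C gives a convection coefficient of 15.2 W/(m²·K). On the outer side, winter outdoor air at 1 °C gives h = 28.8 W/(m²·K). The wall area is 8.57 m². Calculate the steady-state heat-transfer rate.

Model the wall as resistances in series:
R_inner film = 1/(h_i·A) = 1/(15.2×8.57) = 0.007677 K/W
R_concrete block = L/(kA) = 0.17/(0.693×8.57) = 0.02862 K/W
R_outer film = 1/(h_o·A) = 1/(28.8×8.57) = 0.004052 K/W
R_total = 0.04035 K/W
Q = ΔT / R_total = 19 / 0.04035

Q ≈ 471 W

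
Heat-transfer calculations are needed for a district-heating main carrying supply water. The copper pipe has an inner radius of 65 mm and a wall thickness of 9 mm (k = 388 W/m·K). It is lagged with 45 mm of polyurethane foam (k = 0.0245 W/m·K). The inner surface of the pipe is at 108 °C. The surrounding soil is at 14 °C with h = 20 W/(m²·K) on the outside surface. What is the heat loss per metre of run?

Per-layer cylindrical resistances, series-summed:
R_copper pipe wall = ln(74/65)/(2π×388×1) = 5.319×10^-5 K/W
R_polyurethane foam = ln(119/74)/(2π×0.0245×1) = 3.086 K/W
R_outer film = 1/(h_o·2πr_oL) = 1/(20×2π×0.119×1) = 0.06687 K/W
R_total = 3.153 K/W
Q = ΔT/R_total = 94/3.153

q′ ≈ 29.8 W/m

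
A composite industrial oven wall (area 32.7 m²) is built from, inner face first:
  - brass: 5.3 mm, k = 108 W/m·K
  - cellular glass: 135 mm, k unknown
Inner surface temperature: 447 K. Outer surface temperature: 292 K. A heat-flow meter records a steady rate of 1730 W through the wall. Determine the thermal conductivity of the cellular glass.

k ≈ 0.0461 W/(m·K)

Using the resistance-network approach (series):
R_brass = L/(kA) = 0.0053/(108×32.7) = 1.501×10^-6 K/W
Sum of known resistances R_other = 1.501×10^-6 K/W
Total R = ΔT/Q = 155/1730 = 0.0896 K/W
R_cellular glass = R_total − R_other = 0.08959 K/W
k = L/(R·A) = 0.135/(0.08959×32.7)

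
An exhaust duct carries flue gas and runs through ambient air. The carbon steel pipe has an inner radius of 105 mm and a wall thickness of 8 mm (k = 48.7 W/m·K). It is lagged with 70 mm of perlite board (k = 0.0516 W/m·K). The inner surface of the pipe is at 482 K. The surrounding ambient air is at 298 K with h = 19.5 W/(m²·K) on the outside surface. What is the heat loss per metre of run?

For a radial system each layer contributes R = ln(r_out/r_in)/(2πkL); films add R = 1/(hA).
R_carbon steel pipe wall = ln(113/105)/(2π×48.7×1) = 2.4×10^-4 K/W
R_perlite board = ln(183/113)/(2π×0.0516×1) = 1.487 K/W
R_outer film = 1/(h_o·2πr_oL) = 1/(19.5×2π×0.183×1) = 0.0446 K/W
R_total = 1.532 K/W
Q = ΔT/R_total = 184/1.532

q′ ≈ 120 W/m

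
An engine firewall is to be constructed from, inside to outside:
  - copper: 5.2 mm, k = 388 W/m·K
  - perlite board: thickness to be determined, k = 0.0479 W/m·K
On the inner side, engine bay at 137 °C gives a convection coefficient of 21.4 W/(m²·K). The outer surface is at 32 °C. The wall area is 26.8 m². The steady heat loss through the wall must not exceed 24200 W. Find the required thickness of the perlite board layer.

Thermal resistances in series:
R_inner film = 1/(h_i·A) = 1/(21.4×26.8) = 0.001744 K/W
R_copper = L/(kA) = 0.0052/(388×26.8) = 5.001×10^-7 K/W
Sum of the known resistances R_other = 0.001744 K/W
Required total resistance R_tot = ΔT/Q_allow = 105/24200 = 0.004339 K/W
R_perlite board = R_tot − R_other = 0.002595 K/W
L = R·k·A = 0.002595×0.0479×26.8

L ≈ 3.33 mm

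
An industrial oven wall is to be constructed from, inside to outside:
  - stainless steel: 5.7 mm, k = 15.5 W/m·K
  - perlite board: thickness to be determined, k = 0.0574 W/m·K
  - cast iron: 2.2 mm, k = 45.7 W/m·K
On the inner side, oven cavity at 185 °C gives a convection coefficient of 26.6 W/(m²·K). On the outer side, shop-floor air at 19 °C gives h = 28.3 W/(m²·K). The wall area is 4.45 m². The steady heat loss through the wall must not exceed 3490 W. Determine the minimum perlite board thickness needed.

L ≈ 7.94 mm

Using the resistance-network approach (series):
R_inner film = 1/(h_i·A) = 1/(26.6×4.45) = 0.008448 K/W
R_stainless steel = L/(kA) = 0.0057/(15.5×4.45) = 8.264×10^-5 K/W
R_cast iron = L/(kA) = 0.0022/(45.7×4.45) = 1.082×10^-5 K/W
R_outer film = 1/(h_o·A) = 1/(28.3×4.45) = 0.007941 K/W
Sum of the known resistances R_other = 0.01648 K/W
Required total resistance R_tot = ΔT/Q_allow = 166/3490 = 0.04756 K/W
R_perlite board = R_tot − R_other = 0.03108 K/W
L = R·k·A = 0.03108×0.0574×4.45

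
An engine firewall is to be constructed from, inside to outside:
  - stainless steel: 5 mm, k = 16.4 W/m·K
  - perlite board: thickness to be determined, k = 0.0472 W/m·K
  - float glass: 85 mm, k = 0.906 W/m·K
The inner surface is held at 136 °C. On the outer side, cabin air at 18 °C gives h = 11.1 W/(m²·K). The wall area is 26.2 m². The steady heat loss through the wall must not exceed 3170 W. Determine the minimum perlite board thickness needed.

L ≈ 37.3 mm

Thermal resistances in series:
R_stainless steel = L/(kA) = 0.005/(16.4×26.2) = 1.164×10^-5 K/W
R_float glass = L/(kA) = 0.085/(0.906×26.2) = 0.003581 K/W
R_outer film = 1/(h_o·A) = 1/(11.1×26.2) = 0.003439 K/W
Sum of the known resistances R_other = 0.007031 K/W
Required total resistance R_tot = ΔT/Q_allow = 118/3170 = 0.03722 K/W
R_perlite board = R_tot − R_other = 0.03019 K/W
L = R·k·A = 0.03019×0.0472×26.2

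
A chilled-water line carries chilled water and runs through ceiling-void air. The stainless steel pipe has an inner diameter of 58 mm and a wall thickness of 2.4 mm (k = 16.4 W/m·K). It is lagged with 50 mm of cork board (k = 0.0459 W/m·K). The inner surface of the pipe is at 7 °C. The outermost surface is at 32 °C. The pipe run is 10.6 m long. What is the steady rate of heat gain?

Radial resistances (cylindrical: R_cond = ln(r_o/r_i)/(2πkL), R_conv = 1/(h·2πrL)):
R_stainless steel pipe wall = ln(31.4/29)/(2π×16.4×10.6) = 7.28×10^-5 K/W
R_cork board = ln(81.4/31.4)/(2π×0.0459×10.6) = 0.3116 K/W
R_total = 0.3117 K/W
Q = ΔT/R_total = 25/0.3117

Q ≈ 80.2 W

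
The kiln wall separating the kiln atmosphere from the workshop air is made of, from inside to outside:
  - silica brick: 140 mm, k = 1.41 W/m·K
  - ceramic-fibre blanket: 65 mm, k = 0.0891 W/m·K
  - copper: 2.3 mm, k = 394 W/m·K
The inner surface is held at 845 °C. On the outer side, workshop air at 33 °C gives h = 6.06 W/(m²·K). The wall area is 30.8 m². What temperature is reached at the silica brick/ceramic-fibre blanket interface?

T ≈ 764 °C

Series thermal resistances:
R_silica brick = L/(kA) = 0.14/(1.41×30.8) = 0.003224 K/W
R_ceramic-fibre blanket = L/(kA) = 0.065/(0.0891×30.8) = 0.02369 K/W
R_copper = L/(kA) = 0.0023/(394×30.8) = 1.895×10^-7 K/W
R_outer film = 1/(h_o·A) = 1/(6.06×30.8) = 0.005358 K/W
R_total = 0.03227 K/W;  Q = ΔT/R_total = 812/0.03227 = 25160 W
T_interface = T_inner − Q·ΣR(inner→interface) = 845 − 25200×0.003224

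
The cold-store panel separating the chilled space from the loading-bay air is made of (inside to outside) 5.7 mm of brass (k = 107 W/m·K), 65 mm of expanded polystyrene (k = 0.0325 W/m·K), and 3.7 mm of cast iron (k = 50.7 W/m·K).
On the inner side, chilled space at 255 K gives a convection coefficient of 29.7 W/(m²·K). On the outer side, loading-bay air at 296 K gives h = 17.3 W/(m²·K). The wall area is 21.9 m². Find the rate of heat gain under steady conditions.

Q ≈ 429 W

Thermal resistances in series:
R_inner film = 1/(h_i·A) = 1/(29.7×21.9) = 0.001537 K/W
R_brass = L/(kA) = 0.0057/(107×21.9) = 2.432×10^-6 K/W
R_expanded polystyrene = L/(kA) = 0.065/(0.0325×21.9) = 0.09132 K/W
R_cast iron = L/(kA) = 0.0037/(50.7×21.9) = 3.332×10^-6 K/W
R_outer film = 1/(h_o·A) = 1/(17.3×21.9) = 0.002639 K/W
R_total = 0.09551 K/W
Q = ΔT / R_total = 41 / 0.09551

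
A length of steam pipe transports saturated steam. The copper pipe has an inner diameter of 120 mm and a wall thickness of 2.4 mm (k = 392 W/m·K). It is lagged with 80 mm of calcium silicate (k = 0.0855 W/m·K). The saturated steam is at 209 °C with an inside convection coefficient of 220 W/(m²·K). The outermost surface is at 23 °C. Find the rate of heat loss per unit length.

Per-layer cylindrical resistances, series-summed:
R_inner film = 1/(h_i·2πr₁L) = 1/(220×2π×0.06×1) = 0.01206 K/W
R_copper pipe wall = ln(62.4/60)/(2π×392×1) = 1.592×10^-5 K/W
R_calcium silicate = ln(142.4/62.4)/(2π×0.0855×1) = 1.536 K/W
R_total = 1.548 K/W
Q = ΔT/R_total = 186/1.548

q′ ≈ 120 W/m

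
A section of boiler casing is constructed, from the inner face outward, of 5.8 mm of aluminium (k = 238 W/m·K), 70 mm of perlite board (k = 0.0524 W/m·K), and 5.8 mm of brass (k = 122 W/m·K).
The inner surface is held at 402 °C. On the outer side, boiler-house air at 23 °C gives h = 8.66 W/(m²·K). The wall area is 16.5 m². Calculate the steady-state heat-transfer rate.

Q ≈ 4310 W

Series thermal resistances:
R_aluminium = L/(kA) = 0.0058/(238×16.5) = 1.477×10^-6 K/W
R_perlite board = L/(kA) = 0.07/(0.0524×16.5) = 0.08096 K/W
R_brass = L/(kA) = 0.0058/(122×16.5) = 2.881×10^-6 K/W
R_outer film = 1/(h_o·A) = 1/(8.66×16.5) = 0.006998 K/W
R_total = 0.08797 K/W
Q = ΔT / R_total = 379 / 0.08797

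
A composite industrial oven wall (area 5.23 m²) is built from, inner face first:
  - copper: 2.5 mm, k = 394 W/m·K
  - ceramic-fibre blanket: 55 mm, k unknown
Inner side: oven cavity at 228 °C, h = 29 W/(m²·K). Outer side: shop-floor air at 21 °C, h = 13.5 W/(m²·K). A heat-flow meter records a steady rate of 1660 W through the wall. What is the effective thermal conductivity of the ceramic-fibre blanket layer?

k ≈ 0.101 W/(m·K)

Model the wall as resistances in series:
R_inner film = 1/(h_i·A) = 1/(29×5.23) = 0.006593 K/W
R_copper = L/(kA) = 0.0025/(394×5.23) = 1.213×10^-6 K/W
R_outer film = 1/(h_o·A) = 1/(13.5×5.23) = 0.01416 K/W
Sum of known resistances R_other = 0.02076 K/W
Total R = ΔT/Q = 207/1660 = 0.1247 K/W
R_ceramic-fibre blanket = R_total − R_other = 0.1039 K/W
k = L/(R·A) = 0.055/(0.1039×5.23)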